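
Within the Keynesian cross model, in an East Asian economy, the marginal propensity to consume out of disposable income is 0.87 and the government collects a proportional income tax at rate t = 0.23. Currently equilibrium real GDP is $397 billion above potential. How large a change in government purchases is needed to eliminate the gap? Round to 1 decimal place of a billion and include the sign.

−$131.0 billion

Spending multiplier = 1/(1 − c(1−t)) = 1/(1 − 0.87×0.77) = 1/0.3301 ≈ 3.029.
Need ΔY = −$397 billion, so ΔG = ΔY/k = (−$397 billion) × 0.3301 ≈ −$131 billion.
The government should cut government purchases by $131 billion.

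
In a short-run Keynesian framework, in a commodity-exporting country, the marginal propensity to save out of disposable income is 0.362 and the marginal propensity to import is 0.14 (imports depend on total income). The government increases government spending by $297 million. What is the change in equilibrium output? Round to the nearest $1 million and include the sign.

+$592 million

MPC = 1 − MPS = 1 − 0.362 = 0.638.
Government-spending multiplier = 1/(1 − c + m) = 1/(1 − 0.638 + 0.14) = 1/0.502 ≈ 1.992.
ΔY = k × ΔG = (+$297 million) / 0.502 ≈ +$592 million.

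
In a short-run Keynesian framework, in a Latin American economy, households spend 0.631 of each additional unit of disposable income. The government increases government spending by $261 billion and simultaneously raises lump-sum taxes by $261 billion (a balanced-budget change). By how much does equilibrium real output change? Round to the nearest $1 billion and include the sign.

+$261 billion

Expenditure multiplier = 1/(1 − MPC) = 1/(1 − 0.631) = 1/0.369 ≈ 2.71.
ΔG contributes k·ΔG = (+$261 billion) / 0.369 ≈ +$707.3 billion.
ΔT of +$261 billion changes first-round spending by −c·ΔT = −$164.691 billion, contributing k·(−c·ΔT) = (−$164.691 billion) / 0.369 ≈ −$446.3 billion.
With ΔG = ΔT and no other leakages, the balanced-budget multiplier is 1, so ΔY = ΔG = +$261 billion.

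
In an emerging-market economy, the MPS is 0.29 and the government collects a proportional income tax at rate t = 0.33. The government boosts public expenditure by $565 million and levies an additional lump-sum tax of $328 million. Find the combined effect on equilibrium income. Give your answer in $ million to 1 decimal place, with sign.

MPC = 1 − MPS = 1 − 0.29 = 0.71.
Expenditure multiplier = 1/(1 − c(1−t)) = 1/(1 − 0.71×0.67) = 1/0.5243 ≈ 1.907.
ΔG contributes k·ΔG = (+$565 million) / 0.5243 ≈ +$1,077.6 million.
ΔT of +$328 million changes first-round spending by −c·ΔT = −$232.88 million, contributing k·(−c·ΔT) = (−$232.88 million) / 0.5243 ≈ −$444.2 million.
Net ΔY = k(ΔG − c·ΔT) = (+$332.12 million) / 0.5243 ≈ +$633.5 million.

+$633.5 million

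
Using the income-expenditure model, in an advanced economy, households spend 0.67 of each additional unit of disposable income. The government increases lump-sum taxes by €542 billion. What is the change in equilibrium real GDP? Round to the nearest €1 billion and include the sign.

−€1,100 billion

A lump-sum tax change of +€542 billion shifts disposable income by −€542 billion; first-round consumption changes by −c × ΔT = −0.67 × (+€542 billion) = −€363.14 billion.
Expenditure multiplier = 1/(1 − MPC) = 1/(1 − 0.67) = 1/0.33 ≈ 3.03.
The tax multiplier is −c × k ≈ −2.03, so ΔY = k × (−c·ΔT) = (−€363.14 billion) / 0.33 ≈ −€1,100 billion.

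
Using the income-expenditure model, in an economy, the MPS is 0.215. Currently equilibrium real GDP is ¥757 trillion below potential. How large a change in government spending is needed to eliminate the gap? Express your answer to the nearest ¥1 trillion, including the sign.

+¥163 trillion

MPC = 1 − MPS = 1 − 0.215 = 0.785.
Spending multiplier = 1/(1 − MPC) = 1/(1 − 0.785) = 1/0.215 ≈ 4.651.
Need ΔY = +¥757 trillion, so ΔG = ΔY/k = (+¥757 trillion) × 0.215 ≈ +¥163 trillion.
The government should increase government spending by ¥163 trillion.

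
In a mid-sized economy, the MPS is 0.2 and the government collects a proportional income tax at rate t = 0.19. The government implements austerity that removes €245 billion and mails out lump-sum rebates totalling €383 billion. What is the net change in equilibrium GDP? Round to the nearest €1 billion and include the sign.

MPC = 1 − MPS = 1 − 0.2 = 0.8.
Expenditure multiplier = 1/(1 − c(1−t)) = 1/(1 − 0.8×0.81) = 1/0.352 ≈ 2.841.
ΔG contributes k·ΔG = (−€245 billion) / 0.352 ≈ −€696 billion.
ΔT of −€383 billion changes first-round spending by −c·ΔT = +€306.4 billion, contributing k·(−c·ΔT) = (+€306.4 billion) / 0.352 ≈ +€870.5 billion.
Net ΔY = k(ΔG − c·ΔT) = (+€61.4 billion) / 0.352 ≈ +€174 billion.

+€174 billion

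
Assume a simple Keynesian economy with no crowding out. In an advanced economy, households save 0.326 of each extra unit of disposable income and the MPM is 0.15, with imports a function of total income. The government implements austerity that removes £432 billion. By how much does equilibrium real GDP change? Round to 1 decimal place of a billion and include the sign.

−£907.6 billion

MPC = 1 − MPS = 1 − 0.326 = 0.674.
Expenditure multiplier = 1/(1 − c + m) = 1/(1 − 0.674 + 0.15) = 1/0.476 ≈ 2.101.
ΔY = k × ΔG = (−£432 billion) / 0.476 ≈ −£907.6 billion.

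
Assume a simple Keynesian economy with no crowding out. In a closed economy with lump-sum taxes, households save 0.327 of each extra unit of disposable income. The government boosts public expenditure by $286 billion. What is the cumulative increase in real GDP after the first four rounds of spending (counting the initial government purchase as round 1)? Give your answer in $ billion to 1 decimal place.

MPC = 1 − MPS = 1 − 0.327 = 0.673.
Round 1 adds ΔG = $286 billion; each later round is MPC = 0.673 times the previous.
After 4 rounds: 286 + 192.478 + 129.537694 + 87.178868062 = ΔG·(1 − c^4)/(1 − c) = 286 × (1 − 0.205144679041)/0.327 ≈ $695.2 billion.

$695.2 billion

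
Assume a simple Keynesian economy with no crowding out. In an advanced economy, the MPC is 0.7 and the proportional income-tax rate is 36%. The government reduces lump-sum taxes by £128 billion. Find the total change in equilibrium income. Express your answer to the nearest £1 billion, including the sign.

A lump-sum tax change of −£128 billion shifts disposable income by +£128 billion; first-round consumption changes by −c × ΔT = −0.7 × (−£128 billion) = +£89.6 billion.
Expenditure multiplier = 1/(1 − c(1−t)) = 1/(1 − 0.7×0.64) = 1/0.552 ≈ 1.812.
The tax multiplier is −c × k ≈ −1.268, so ΔY = k × (−c·ΔT) = (+£89.6 billion) / 0.552 ≈ +£162 billion.

+£162 billion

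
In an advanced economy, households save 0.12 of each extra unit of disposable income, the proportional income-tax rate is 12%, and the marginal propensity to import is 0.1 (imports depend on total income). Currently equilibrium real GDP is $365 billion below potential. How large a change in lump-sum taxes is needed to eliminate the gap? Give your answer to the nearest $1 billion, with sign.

−$135 billion

MPC = 1 − MPS = 1 − 0.12 = 0.88.
Spending multiplier = 1/(1 − c(1−t) + m) = 1/(1 − 0.88×0.88 + 0.1) = 1/0.3256 ≈ 3.071.
Tax multiplier = −c·k = −0.88/0.3256 ≈ −2.703. Need ΔY = +$365 billion, so ΔT = ΔY/(−c·k) = −(+$365 billion) × 0.3256 / 0.88 ≈ −$135 billion.
The government should cut lump-sum taxes by $135 billion.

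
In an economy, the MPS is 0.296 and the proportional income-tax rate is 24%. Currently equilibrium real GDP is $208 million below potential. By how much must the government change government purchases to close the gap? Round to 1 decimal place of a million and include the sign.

MPC = 1 − MPS = 1 − 0.296 = 0.704.
Spending multiplier = 1/(1 − c(1−t)) = 1/(1 − 0.704×0.76) = 1/0.46496 ≈ 2.151.
Need ΔY = +$208 million, so ΔG = ΔY/k = (+$208 million) × 0.46496 ≈ +$96.7 million.
The government should increase government purchases by $96.7 million.

+$96.7 million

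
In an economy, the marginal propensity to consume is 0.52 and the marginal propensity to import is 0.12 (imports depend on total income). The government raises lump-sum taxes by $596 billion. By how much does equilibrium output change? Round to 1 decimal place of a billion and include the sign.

A lump-sum tax change of +$596 billion shifts disposable income by −$596 billion; first-round consumption changes by −c × ΔT = −0.52 × (+$596 billion) = −$309.92 billion.
Expenditure multiplier = 1/(1 − c + m) = 1/(1 − 0.52 + 0.12) = 1/0.6 ≈ 1.667.
The tax multiplier is −c × k ≈ −0.867, so ΔY = k × (−c·ΔT) = (−$309.92 billion) / 0.6 ≈ −$516.5 billion.

−$516.5 billion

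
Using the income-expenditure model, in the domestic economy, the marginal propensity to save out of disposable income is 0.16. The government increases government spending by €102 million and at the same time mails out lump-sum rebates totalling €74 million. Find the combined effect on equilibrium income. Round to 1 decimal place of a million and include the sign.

+€1,026.0 million

MPC = 1 − MPS = 1 − 0.16 = 0.84.
Expenditure multiplier = 1/(1 − MPC) = 1/(1 − 0.84) = 1/0.16 = 6.25.
ΔG contributes k·ΔG = (+€102 million) / 0.16 = +€637.5 million.
ΔT of −€74 million changes first-round spending by −c·ΔT = +€62.16 million, contributing k·(−c·ΔT) = (+€62.16 million) / 0.16 = +€388.5 million.
Net ΔY = k(ΔG − c·ΔT) = (+€164.16 million) / 0.16 = +€1,026 million.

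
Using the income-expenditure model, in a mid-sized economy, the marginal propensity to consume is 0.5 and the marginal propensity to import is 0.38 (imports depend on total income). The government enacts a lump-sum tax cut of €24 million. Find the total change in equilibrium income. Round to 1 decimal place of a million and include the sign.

+€13.6 million

A lump-sum tax change of −€24 million shifts disposable income by +€24 million; first-round consumption changes by −c × ΔT = −0.5 × (−€24 million) = +€12 million.
Expenditure multiplier = 1/(1 − c + m) = 1/(1 − 0.5 + 0.38) = 1/0.88 ≈ 1.136.
The tax multiplier is −c × k ≈ −0.568, so ΔY = k × (−c·ΔT) = (+€12 million) / 0.88 ≈ +€13.6 million.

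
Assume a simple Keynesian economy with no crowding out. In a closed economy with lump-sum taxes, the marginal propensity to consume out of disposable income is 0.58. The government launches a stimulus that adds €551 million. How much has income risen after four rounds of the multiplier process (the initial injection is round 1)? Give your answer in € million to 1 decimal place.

Round 1 adds ΔG = €551 million; each later round is MPC = 0.58 times the previous.
After 4 rounds: 551 + 319.58 + 185.3564 + 107.506712 = ΔG·(1 − c^4)/(1 − c) = 551 × (1 − 0.11316496)/0.42 ≈ €1,163.4 million.

€1,163.4 million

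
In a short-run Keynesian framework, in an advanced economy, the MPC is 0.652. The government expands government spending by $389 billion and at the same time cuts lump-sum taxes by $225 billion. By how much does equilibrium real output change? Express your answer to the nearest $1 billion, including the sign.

+$1,539 billion

Expenditure multiplier = 1/(1 − MPC) = 1/(1 − 0.652) = 1/0.348 ≈ 2.874.
ΔG contributes k·ΔG = (+$389 billion) / 0.348 ≈ +$1,117.8 billion.
ΔT of −$225 billion changes first-round spending by −c·ΔT = +$146.7 billion, contributing k·(−c·ΔT) = (+$146.7 billion) / 0.348 ≈ +$421.6 billion.
Net ΔY = k(ΔG − c·ΔT) = (+$535.7 billion) / 0.348 ≈ +$1,539 billion.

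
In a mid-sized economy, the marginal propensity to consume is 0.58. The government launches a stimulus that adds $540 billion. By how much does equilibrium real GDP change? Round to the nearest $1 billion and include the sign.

Spending multiplier = 1/(1 − MPC) = 1/(1 − 0.58) = 1/0.42 ≈ 2.381.
ΔY = k × ΔG = (+$540 billion) / 0.42 ≈ +$1,286 billion.

+$1,286 billion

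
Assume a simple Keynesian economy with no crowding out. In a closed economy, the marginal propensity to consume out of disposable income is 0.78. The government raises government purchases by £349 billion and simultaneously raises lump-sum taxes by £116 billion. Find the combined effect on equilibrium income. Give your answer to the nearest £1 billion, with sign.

Expenditure multiplier = 1/(1 − MPC) = 1/(1 − 0.78) = 1/0.22 ≈ 4.545.
ΔG contributes k·ΔG = (+£349 billion) / 0.22 ≈ +£1,586.4 billion.
ΔT of +£116 billion changes first-round spending by −c·ΔT = −£90.48 billion, contributing k·(−c·ΔT) = (−£90.48 billion) / 0.22 ≈ −£411.3 billion.
Net ΔY = k(ΔG − c·ΔT) = (+£258.52 billion) / 0.22 ≈ +£1,175 billion.

+£1,175 billion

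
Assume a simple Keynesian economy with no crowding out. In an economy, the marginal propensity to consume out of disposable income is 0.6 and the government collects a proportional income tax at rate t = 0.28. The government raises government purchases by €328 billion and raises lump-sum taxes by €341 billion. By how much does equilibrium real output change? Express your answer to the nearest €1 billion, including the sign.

+€217 billion

Expenditure multiplier = 1/(1 − c(1−t)) = 1/(1 − 0.6×0.72) = 1/0.568 ≈ 1.761.
ΔG contributes k·ΔG = (+€328 billion) / 0.568 ≈ +€577.5 billion.
ΔT of +€341 billion changes first-round spending by −c·ΔT = −€204.6 billion, contributing k·(−c·ΔT) = (−€204.6 billion) / 0.568 ≈ −€360.2 billion.
Net ΔY = k(ΔG − c·ΔT) = (+€123.4 billion) / 0.568 ≈ +€217 billion.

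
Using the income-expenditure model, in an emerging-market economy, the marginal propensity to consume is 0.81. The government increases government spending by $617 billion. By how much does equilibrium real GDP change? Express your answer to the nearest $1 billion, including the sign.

+$3,247 billion

Spending multiplier = 1/(1 − MPC) = 1/(1 − 0.81) = 1/0.19 ≈ 5.263.
ΔY = k × ΔG = (+$617 billion) / 0.19 ≈ +$3,247 billion.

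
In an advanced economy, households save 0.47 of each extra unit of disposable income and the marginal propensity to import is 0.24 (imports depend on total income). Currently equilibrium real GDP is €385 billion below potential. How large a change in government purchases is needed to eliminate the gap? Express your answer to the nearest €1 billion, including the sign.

+€273 billion

MPC = 1 − MPS = 1 − 0.47 = 0.53.
Spending multiplier = 1/(1 − c + m) = 1/(1 − 0.53 + 0.24) = 1/0.71 ≈ 1.408.
Need ΔY = +€385 billion, so ΔG = ΔY/k = (+€385 billion) × 0.71 ≈ +€273 billion.
The government should increase government purchases by €273 billion.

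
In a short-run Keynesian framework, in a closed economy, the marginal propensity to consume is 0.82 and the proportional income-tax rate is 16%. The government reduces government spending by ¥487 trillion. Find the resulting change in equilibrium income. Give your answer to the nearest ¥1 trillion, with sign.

Expenditure multiplier = 1/(1 − c(1−t)) = 1/(1 − 0.82×0.84) = 1/0.3112 ≈ 3.213.
ΔY = k × ΔG = (−¥487 trillion) / 0.3112 ≈ −¥1,565 trillion.

−¥1,565 trillion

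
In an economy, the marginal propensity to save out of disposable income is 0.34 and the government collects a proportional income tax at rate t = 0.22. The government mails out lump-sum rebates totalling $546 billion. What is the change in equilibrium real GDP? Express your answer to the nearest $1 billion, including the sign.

MPC = 1 − MPS = 1 − 0.34 = 0.66.
A lump-sum tax change of −$546 billion shifts disposable income by +$546 billion; first-round consumption changes by −c × ΔT = −0.66 × (−$546 billion) = +$360.36 billion.
Expenditure multiplier = 1/(1 − c(1−t)) = 1/(1 − 0.66×0.78) = 1/0.4852 ≈ 2.061.
The tax multiplier is −c × k ≈ −1.36, so ΔY = k × (−c·ΔT) = (+$360.36 billion) / 0.4852 ≈ +$743 billion.

+$743 billion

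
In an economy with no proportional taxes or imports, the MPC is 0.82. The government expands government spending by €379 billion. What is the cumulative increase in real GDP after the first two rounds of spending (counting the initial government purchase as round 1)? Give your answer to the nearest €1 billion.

Round 1 adds ΔG = €379 billion; each later round is MPC = 0.82 times the previous.
After 2 rounds: 379 + 310.78 = ΔG·(1 − c^2)/(1 − c) = 379 × (1 − 0.6724)/0.18 ≈ €690 billion.

€690 billion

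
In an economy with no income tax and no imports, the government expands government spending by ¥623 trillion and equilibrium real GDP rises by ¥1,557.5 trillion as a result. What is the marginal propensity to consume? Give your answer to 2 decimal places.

Implied spending multiplier k = ΔY/ΔG = 1,557.5/623 = 2.5.
Since k = 1/(1 − MPC), MPC = 1 − 1/k = 1 − ΔG/ΔY = 1 − 623/1,557.5 = 0.60.

0.60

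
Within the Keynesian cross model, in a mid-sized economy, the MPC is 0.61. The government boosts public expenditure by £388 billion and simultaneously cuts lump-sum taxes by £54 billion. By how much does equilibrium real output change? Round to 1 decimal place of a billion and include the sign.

Expenditure multiplier = 1/(1 − MPC) = 1/(1 − 0.61) = 1/0.39 ≈ 2.564.
ΔG contributes k·ΔG = (+£388 billion) / 0.39 ≈ +£994.9 billion.
ΔT of −£54 billion changes first-round spending by −c·ΔT = +£32.94 billion, contributing k·(−c·ΔT) = (+£32.94 billion) / 0.39 ≈ +£84.5 billion.
Net ΔY = k(ΔG − c·ΔT) = (+£420.94 billion) / 0.39 ≈ +£1,079.3 billion.

+£1,079.3 billion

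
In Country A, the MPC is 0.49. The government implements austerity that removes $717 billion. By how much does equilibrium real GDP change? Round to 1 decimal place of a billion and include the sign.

−$1,405.9 billion

Expenditure multiplier = 1/(1 − MPC) = 1/(1 − 0.49) = 1/0.51 ≈ 1.961.
ΔY = k × ΔG = (−$717 billion) / 0.51 ≈ −$1,405.9 billion.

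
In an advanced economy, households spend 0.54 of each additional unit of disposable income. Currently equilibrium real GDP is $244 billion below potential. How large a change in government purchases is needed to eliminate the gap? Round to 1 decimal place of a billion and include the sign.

+$112.2 billion

Spending multiplier = 1/(1 − MPC) = 1/(1 − 0.54) = 1/0.46 ≈ 2.174.
Need ΔY = +$244 billion, so ΔG = ΔY/k = (+$244 billion) × 0.46 ≈ +$112.2 billion.
The government should increase government purchases by $112.2 billion.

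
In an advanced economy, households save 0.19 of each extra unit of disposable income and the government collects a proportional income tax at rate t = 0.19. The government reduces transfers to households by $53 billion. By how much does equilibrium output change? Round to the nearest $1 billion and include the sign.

−$125 billion

MPC = 1 − MPS = 1 − 0.19 = 0.81.
The transfer change shifts disposable income by −$53 billion, so first-round consumption changes by c·ΔTR = 0.81 × (−$53 billion) = −$42.93 billion.
Expenditure multiplier = 1/(1 − c(1−t)) = 1/(1 − 0.81×0.81) = 1/0.3439 ≈ 2.908.
The transfer multiplier is c × k ≈ 2.355, so ΔY = k × (c·ΔTR) = (−$42.93 billion) / 0.3439 ≈ −$125 billion.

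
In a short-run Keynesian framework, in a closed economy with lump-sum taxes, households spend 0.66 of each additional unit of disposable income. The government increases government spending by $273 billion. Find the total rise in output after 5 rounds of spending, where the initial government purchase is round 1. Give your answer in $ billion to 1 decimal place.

$702.4 billion

Round 1 adds ΔG = $273 billion; each later round is MPC = 0.66 times the previous.
After 5 rounds: 273 + 180.18 + 118.9188 + 78.486408 + 51.80102928 = ΔG·(1 − c^5)/(1 − c) = 273 × (1 − 0.1252332576)/0.34 ≈ $702.4 billion.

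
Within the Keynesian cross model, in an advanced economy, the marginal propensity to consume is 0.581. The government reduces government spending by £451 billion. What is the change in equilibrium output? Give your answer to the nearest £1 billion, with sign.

−£1,076 billion

Government-spending multiplier = 1/(1 − MPC) = 1/(1 − 0.581) = 1/0.419 ≈ 2.387.
ΔY = k × ΔG = (−£451 billion) / 0.419 ≈ −£1,076 billion.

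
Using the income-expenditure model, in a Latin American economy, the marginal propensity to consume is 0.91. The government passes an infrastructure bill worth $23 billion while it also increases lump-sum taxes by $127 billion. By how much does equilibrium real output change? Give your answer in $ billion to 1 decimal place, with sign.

−$1,028.6 billion

Expenditure multiplier = 1/(1 − MPC) = 1/(1 − 0.91) = 1/0.09 ≈ 11.111.
ΔG contributes k·ΔG = (+$23 billion) / 0.09 ≈ +$255.6 billion.
ΔT of +$127 billion changes first-round spending by −c·ΔT = −$115.57 billion, contributing k·(−c·ΔT) = (−$115.57 billion) / 0.09 ≈ −$1,284.1 billion.
Net ΔY = k(ΔG − c·ΔT) = (−$92.57 billion) / 0.09 ≈ −$1,028.6 billion.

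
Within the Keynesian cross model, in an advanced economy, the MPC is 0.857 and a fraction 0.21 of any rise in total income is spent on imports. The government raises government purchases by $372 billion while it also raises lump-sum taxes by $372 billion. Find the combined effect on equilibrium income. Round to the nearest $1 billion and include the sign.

Expenditure multiplier = 1/(1 − c + m) = 1/(1 − 0.857 + 0.21) = 1/0.353 ≈ 2.833.
ΔG contributes k·ΔG = (+$372 billion) / 0.353 ≈ +$1,053.8 billion.
ΔT of +$372 billion changes first-round spending by −c·ΔT = −$318.804 billion, contributing k·(−c·ΔT) = (−$318.804 billion) / 0.353 ≈ −$903.1 billion.
Net ΔY = k(ΔG − c·ΔT) = (+$53.196 billion) / 0.353 ≈ +$151 billion.

+$151 billion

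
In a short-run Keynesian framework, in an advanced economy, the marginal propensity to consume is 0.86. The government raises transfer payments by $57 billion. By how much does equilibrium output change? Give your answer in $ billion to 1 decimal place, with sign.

+$350.1 billion

The transfer change shifts disposable income by +$57 billion, so first-round consumption changes by c·ΔTR = 0.86 × (+$57 billion) = +$49.02 billion.
Expenditure multiplier = 1/(1 − MPC) = 1/(1 − 0.86) = 1/0.14 ≈ 7.143.
The transfer multiplier is c × k ≈ 6.143, so ΔY = k × (c·ΔTR) = (+$49.02 billion) / 0.14 ≈ +$350.1 billion.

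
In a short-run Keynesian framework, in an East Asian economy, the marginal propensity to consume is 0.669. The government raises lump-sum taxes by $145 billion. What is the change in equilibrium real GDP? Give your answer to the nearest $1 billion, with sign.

A lump-sum tax change of +$145 billion shifts disposable income by −$145 billion; first-round consumption changes by −c × ΔT = −0.669 × (+$145 billion) = −$97.005 billion.
Expenditure multiplier = 1/(1 − MPC) = 1/(1 − 0.669) = 1/0.331 ≈ 3.021.
The tax multiplier is −c × k ≈ −2.021, so ΔY = k × (−c·ΔT) = (−$97.005 billion) / 0.331 ≈ −$293 billion.

−$293 billion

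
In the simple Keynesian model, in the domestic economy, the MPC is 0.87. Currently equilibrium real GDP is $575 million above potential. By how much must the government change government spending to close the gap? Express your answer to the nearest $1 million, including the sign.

−$75 million

Spending multiplier = 1/(1 − MPC) = 1/(1 − 0.87) = 1/0.13 ≈ 7.692.
Need ΔY = −$575 million, so ΔG = ΔY/k = (−$575 million) × 0.13 ≈ −$75 million.
The government should cut government spending by $75 million.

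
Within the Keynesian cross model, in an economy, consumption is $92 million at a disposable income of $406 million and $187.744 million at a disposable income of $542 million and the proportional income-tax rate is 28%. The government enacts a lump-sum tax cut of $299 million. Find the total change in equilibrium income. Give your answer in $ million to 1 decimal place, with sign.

MPC = ΔC/ΔYd = (187.744 − 92)/(542 − 406) = 95.744/136 = 0.704.
A lump-sum tax change of −$299 million shifts disposable income by +$299 million; first-round consumption changes by −c × ΔT = −0.704 × (−$299 million) = +$210.496 million.
Expenditure multiplier = 1/(1 − c(1−t)) = 1/(1 − 0.704×0.72) = 1/0.49312 ≈ 2.028.
The tax multiplier is −c × k ≈ −1.428, so ΔY = k × (−c·ΔT) = (+$210.496 million) / 0.49312 ≈ +$426.9 million.

+$426.9 million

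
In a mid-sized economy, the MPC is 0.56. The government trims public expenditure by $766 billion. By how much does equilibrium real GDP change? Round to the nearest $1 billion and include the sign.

−$1,741 billion

Spending multiplier = 1/(1 − MPC) = 1/(1 − 0.56) = 1/0.44 ≈ 2.273.
ΔY = k × ΔG = (−$766 billion) / 0.44 ≈ −$1,741 billion.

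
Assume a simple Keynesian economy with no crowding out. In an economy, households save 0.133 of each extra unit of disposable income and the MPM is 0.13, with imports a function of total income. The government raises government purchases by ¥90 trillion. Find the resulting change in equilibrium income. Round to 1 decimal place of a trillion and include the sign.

MPC = 1 − MPS = 1 − 0.133 = 0.867.
Government-spending multiplier = 1/(1 − c + m) = 1/(1 − 0.867 + 0.13) = 1/0.263 ≈ 3.802.
ΔY = k × ΔG = (+¥90 trillion) / 0.263 ≈ +¥342.2 trillion.

+¥342.2 trillion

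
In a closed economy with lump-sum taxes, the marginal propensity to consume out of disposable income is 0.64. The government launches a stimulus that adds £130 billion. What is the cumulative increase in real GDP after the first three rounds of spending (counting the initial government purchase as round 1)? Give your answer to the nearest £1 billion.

Round 1 adds ΔG = £130 billion; each later round is MPC = 0.64 times the previous.
After 3 rounds: 130 + 83.2 + 53.248 = ΔG·(1 − c^3)/(1 − c) = 130 × (1 − 0.262144)/0.36 ≈ £266 billion.

£266 billion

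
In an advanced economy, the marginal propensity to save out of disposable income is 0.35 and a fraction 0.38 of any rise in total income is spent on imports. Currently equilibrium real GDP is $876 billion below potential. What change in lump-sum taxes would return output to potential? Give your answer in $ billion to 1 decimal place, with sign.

−$983.8 billion

MPC = 1 − MPS = 1 − 0.35 = 0.65.
Spending multiplier = 1/(1 − c + m) = 1/(1 − 0.65 + 0.38) = 1/0.73 ≈ 1.37.
Tax multiplier = −c·k = −0.65/0.73 ≈ −0.89. Need ΔY = +$876 billion, so ΔT = ΔY/(−c·k) = −(+$876 billion) × 0.73 / 0.65 ≈ −$983.8 billion.
The government should cut lump-sum taxes by $983.8 billion.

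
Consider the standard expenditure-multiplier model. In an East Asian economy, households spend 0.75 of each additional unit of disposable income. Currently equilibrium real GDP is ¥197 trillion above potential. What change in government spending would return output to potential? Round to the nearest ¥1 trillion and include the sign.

−¥49 trillion

Spending multiplier = 1/(1 − MPC) = 1/(1 − 0.75) = 1/0.25 = 4.
Need ΔY = −¥197 trillion, so ΔG = ΔY/k = (−¥197 trillion) × 0.25 ≈ −¥49 trillion.
The government should cut government spending by ¥49 trillion.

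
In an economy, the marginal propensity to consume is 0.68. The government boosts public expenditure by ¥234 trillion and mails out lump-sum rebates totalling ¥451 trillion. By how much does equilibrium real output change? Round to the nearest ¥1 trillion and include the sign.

+¥1,690 trillion

Expenditure multiplier = 1/(1 − MPC) = 1/(1 − 0.68) = 1/0.32 = 3.125.
ΔG contributes k·ΔG = (+¥234 trillion) / 0.32 ≈ +¥731.3 trillion.
ΔT of −¥451 trillion changes first-round spending by −c·ΔT = +¥306.68 trillion, contributing k·(−c·ΔT) = (+¥306.68 trillion) / 0.32 ≈ +¥958.4 trillion.
Net ΔY = k(ΔG − c·ΔT) = (+¥540.68 trillion) / 0.32 ≈ +¥1,690 trillion.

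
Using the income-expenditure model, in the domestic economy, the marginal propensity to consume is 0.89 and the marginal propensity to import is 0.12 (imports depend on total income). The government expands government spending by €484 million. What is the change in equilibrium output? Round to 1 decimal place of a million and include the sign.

Government-spending multiplier = 1/(1 − c + m) = 1/(1 − 0.89 + 0.12) = 1/0.23 ≈ 4.348.
ΔY = k × ΔG = (+€484 million) / 0.23 ≈ +€2,104.3 million.

+€2,104.3 million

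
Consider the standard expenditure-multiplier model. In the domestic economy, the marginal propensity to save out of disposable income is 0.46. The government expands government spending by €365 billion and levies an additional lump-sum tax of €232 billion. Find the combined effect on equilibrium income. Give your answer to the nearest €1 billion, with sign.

+€521 billion

MPC = 1 − MPS = 1 − 0.46 = 0.54.
Expenditure multiplier = 1/(1 − MPC) = 1/(1 − 0.54) = 1/0.46 ≈ 2.174.
ΔG contributes k·ΔG = (+€365 billion) / 0.46 ≈ +€793.5 billion.
ΔT of +€232 billion changes first-round spending by −c·ΔT = −€125.28 billion, contributing k·(−c·ΔT) = (−€125.28 billion) / 0.46 ≈ −€272.3 billion.
Net ΔY = k(ΔG − c·ΔT) = (+€239.72 billion) / 0.46 ≈ +€521 billion.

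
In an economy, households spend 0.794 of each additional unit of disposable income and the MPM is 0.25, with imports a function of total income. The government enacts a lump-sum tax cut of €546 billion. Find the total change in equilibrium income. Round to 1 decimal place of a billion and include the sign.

+€950.7 billion

A lump-sum tax change of −€546 billion shifts disposable income by +€546 billion; first-round consumption changes by −c × ΔT = −0.794 × (−€546 billion) = +€433.524 billion.
Expenditure multiplier = 1/(1 − c + m) = 1/(1 − 0.794 + 0.25) = 1/0.456 ≈ 2.193.
The tax multiplier is −c × k ≈ −1.741, so ΔY = k × (−c·ΔT) = (+€433.524 billion) / 0.456 ≈ +€950.7 billion.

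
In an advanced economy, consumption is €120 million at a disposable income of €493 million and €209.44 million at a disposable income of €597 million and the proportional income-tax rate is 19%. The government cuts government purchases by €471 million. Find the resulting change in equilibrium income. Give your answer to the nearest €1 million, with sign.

MPC = ΔC/ΔYd = (209.44 − 120)/(597 − 493) = 89.44/104 = 0.86.
Spending multiplier = 1/(1 − c(1−t)) = 1/(1 − 0.86×0.81) = 1/0.3034 ≈ 3.296.
ΔY = k × ΔG = (−€471 million) / 0.3034 ≈ −€1,552 million.

−€1,552 million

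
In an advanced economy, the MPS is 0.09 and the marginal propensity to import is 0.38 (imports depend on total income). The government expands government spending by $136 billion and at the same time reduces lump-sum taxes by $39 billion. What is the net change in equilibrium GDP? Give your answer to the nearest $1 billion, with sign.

+$365 billion

MPC = 1 − MPS = 1 − 0.09 = 0.91.
Expenditure multiplier = 1/(1 − c + m) = 1/(1 − 0.91 + 0.38) = 1/0.47 ≈ 2.128.
ΔG contributes k·ΔG = (+$136 billion) / 0.47 ≈ +$289.4 billion.
ΔT of −$39 billion changes first-round spending by −c·ΔT = +$35.49 billion, contributing k·(−c·ΔT) = (+$35.49 billion) / 0.47 ≈ +$75.5 billion.
Net ΔY = k(ΔG − c·ΔT) = (+$171.49 billion) / 0.47 ≈ +$365 billion.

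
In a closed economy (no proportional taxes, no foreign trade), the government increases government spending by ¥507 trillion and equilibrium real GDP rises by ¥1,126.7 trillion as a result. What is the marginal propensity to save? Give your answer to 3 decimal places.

Implied spending multiplier k = ΔY/ΔG = 1,126.7/507 ≈ 2.2223.
Since k = 1/(1 − MPC), MPC = 1 − 1/k = 1 − ΔG/ΔY = 1 − 507/1,126.7 ≈ 0.550.
MPS = 1 − MPC = 0.450.

0.450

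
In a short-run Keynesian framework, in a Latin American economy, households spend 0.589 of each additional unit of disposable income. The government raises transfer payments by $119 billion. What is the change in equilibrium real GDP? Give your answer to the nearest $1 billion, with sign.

+$171 billion

The transfer change shifts disposable income by +$119 billion, so first-round consumption changes by c·ΔTR = 0.589 × (+$119 billion) = +$70.091 billion.
Expenditure multiplier = 1/(1 − MPC) = 1/(1 − 0.589) = 1/0.411 ≈ 2.433.
The transfer multiplier is c × k ≈ 1.433, so ΔY = k × (c·ΔTR) = (+$70.091 billion) / 0.411 ≈ +$171 billion.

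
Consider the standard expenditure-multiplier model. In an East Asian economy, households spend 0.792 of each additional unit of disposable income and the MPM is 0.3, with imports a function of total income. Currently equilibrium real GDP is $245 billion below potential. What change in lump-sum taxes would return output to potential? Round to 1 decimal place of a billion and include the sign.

−$157.1 billion

Spending multiplier = 1/(1 − c + m) = 1/(1 − 0.792 + 0.3) = 1/0.508 ≈ 1.969.
Tax multiplier = −c·k = −0.792/0.508 ≈ −1.559. Need ΔY = +$245 billion, so ΔT = ΔY/(−c·k) = −(+$245 billion) × 0.508 / 0.792 ≈ −$157.1 billion.
The government should cut lump-sum taxes by $157.1 billion.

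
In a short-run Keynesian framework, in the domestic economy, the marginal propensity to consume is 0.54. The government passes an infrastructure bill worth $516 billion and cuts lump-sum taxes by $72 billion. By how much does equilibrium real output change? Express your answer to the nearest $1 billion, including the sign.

Expenditure multiplier = 1/(1 − MPC) = 1/(1 − 0.54) = 1/0.46 ≈ 2.174.
ΔG contributes k·ΔG = (+$516 billion) / 0.46 ≈ +$1,121.7 billion.
ΔT of −$72 billion changes first-round spending by −c·ΔT = +$38.88 billion, contributing k·(−c·ΔT) = (+$38.88 billion) / 0.46 ≈ +$84.5 billion.
Net ΔY = k(ΔG − c·ΔT) = (+$554.88 billion) / 0.46 ≈ +$1,206 billion.

+$1,206 billion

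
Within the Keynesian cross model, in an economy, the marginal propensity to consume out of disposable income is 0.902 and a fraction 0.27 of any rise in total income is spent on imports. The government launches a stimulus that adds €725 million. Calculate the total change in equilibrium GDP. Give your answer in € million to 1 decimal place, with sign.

Government-spending multiplier = 1/(1 − c + m) = 1/(1 − 0.902 + 0.27) = 1/0.368 ≈ 2.717.
ΔY = k × ΔG = (+€725 million) / 0.368 ≈ +€1,970.1 million.

+€1,970.1 million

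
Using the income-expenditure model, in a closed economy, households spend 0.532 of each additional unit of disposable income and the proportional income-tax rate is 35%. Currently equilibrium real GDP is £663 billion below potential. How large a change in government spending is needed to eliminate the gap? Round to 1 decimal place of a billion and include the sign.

Spending multiplier = 1/(1 − c(1−t)) = 1/(1 − 0.532×0.65) = 1/0.6542 ≈ 1.529.
Need ΔY = +£663 billion, so ΔG = ΔY/k = (+£663 billion) × 0.6542 ≈ +£433.7 billion.
The government should increase government spending by £433.7 billion.

+£433.7 billion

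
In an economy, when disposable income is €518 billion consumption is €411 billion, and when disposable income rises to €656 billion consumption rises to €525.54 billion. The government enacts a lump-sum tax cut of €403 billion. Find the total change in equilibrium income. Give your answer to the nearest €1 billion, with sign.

MPC = ΔC/ΔYd = (525.54 − 411)/(656 − 518) = 114.54/138 = 0.83.
A lump-sum tax change of −€403 billion shifts disposable income by +€403 billion; first-round consumption changes by −c × ΔT = −0.83 × (−€403 billion) = +€334.49 billion.
Expenditure multiplier = 1/(1 − MPC) = 1/(1 − 0.83) = 1/0.17 ≈ 5.882.
The tax multiplier is −c × k ≈ −4.882, so ΔY = k × (−c·ΔT) = (+€334.49 billion) / 0.17 ≈ +€1,968 billion.

+€1,968 billion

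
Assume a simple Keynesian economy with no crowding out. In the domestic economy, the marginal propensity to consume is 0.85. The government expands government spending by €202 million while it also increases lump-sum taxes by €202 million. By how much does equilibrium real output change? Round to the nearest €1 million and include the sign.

Expenditure multiplier = 1/(1 − MPC) = 1/(1 − 0.85) = 1/0.15 ≈ 6.667.
ΔG contributes k·ΔG = (+€202 million) / 0.15 ≈ +€1,346.7 million.
ΔT of +€202 million changes first-round spending by −c·ΔT = −€171.7 million, contributing k·(−c·ΔT) = (−€171.7 million) / 0.15 ≈ −€1,144.7 million.
With ΔG = ΔT and no other leakages, the balanced-budget multiplier is 1, so ΔY = ΔG = +€202 million.

+€202 million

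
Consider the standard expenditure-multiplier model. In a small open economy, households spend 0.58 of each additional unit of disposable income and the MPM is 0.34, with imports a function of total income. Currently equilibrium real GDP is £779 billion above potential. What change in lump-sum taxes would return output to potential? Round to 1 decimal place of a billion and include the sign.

+£1,020.8 billion

Spending multiplier = 1/(1 − c + m) = 1/(1 − 0.58 + 0.34) = 1/0.76 ≈ 1.316.
Tax multiplier = −c·k = −0.58/0.76 ≈ −0.763. Need ΔY = −£779 billion, so ΔT = ΔY/(−c·k) = −(−£779 billion) × 0.76 / 0.58 ≈ +£1,020.8 billion.
The government should raise lump-sum taxes by £1,020.8 billion.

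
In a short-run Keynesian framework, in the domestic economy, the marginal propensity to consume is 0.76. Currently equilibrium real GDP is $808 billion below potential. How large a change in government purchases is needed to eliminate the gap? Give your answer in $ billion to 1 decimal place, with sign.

+$193.9 billion

Spending multiplier = 1/(1 − MPC) = 1/(1 − 0.76) = 1/0.24 ≈ 4.167.
Need ΔY = +$808 billion, so ΔG = ΔY/k = (+$808 billion) × 0.24 ≈ +$193.9 billion.
The government should increase government purchases by $193.9 billion.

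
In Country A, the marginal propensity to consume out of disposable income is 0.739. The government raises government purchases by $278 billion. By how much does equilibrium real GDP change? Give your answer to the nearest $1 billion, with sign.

Expenditure multiplier = 1/(1 − MPC) = 1/(1 − 0.739) = 1/0.261 ≈ 3.831.
ΔY = k × ΔG = (+$278 billion) / 0.261 ≈ +$1,065 billion.

+$1,065 billion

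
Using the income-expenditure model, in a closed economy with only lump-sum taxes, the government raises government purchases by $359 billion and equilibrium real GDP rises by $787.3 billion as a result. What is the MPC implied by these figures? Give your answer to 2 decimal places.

0.54

Implied spending multiplier k = ΔY/ΔG = 787.3/359 ≈ 2.193.
Since k = 1/(1 − MPC), MPC = 1 − 1/k = 1 − ΔG/ΔY = 1 − 359/787.3 ≈ 0.54.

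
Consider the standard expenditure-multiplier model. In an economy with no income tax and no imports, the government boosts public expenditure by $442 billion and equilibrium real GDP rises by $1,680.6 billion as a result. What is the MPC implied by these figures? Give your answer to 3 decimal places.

Implied spending multiplier k = ΔY/ΔG = 1,680.6/442 ≈ 3.8023.
Since k = 1/(1 − MPC), MPC = 1 − 1/k = 1 − ΔG/ΔY = 1 − 442/1,680.6 ≈ 0.737.

0.737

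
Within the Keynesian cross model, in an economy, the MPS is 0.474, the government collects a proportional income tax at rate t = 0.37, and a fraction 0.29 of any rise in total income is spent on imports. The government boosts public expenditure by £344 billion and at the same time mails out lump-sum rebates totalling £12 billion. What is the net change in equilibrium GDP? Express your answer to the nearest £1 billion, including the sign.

+£365 billion

MPC = 1 − MPS = 1 − 0.474 = 0.526.
Expenditure multiplier = 1/(1 − c(1−t) + m) = 1/(1 − 0.526×0.63 + 0.29) = 1/0.95862 ≈ 1.043.
ΔG contributes k·ΔG = (+£344 billion) / 0.95862 ≈ +£358.8 billion.
ΔT of −£12 billion changes first-round spending by −c·ΔT = +£6.312 billion, contributing k·(−c·ΔT) = (+£6.312 billion) / 0.95862 ≈ +£6.6 billion.
Net ΔY = k(ΔG − c·ΔT) = (+£350.312 billion) / 0.95862 ≈ +£365 billion.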